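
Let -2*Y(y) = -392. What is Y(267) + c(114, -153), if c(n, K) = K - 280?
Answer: -237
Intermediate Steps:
Y(y) = 196 (Y(y) = -½*(-392) = 196)
c(n, K) = -280 + K
Y(267) + c(114, -153) = 196 + (-280 - 153) = 196 - 433 = -237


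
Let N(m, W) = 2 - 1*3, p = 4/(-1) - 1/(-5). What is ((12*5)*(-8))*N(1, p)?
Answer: 480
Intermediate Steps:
p = -19/5 (p = 4*(-1) - 1*(-⅕) = -4 + ⅕ = -19/5 ≈ -3.8000)
N(m, W) = -1 (N(m, W) = 2 - 3 = -1)
((12*5)*(-8))*N(1, p) = ((12*5)*(-8))*(-1) = (60*(-8))*(-1) = -480*(-1) = 480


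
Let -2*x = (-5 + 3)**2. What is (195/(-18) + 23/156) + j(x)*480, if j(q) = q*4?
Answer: -600707/156 ≈ -3850.7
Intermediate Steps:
x = -2 (x = -(-5 + 3)**2/2 = -1/2*(-2)**2 = -1/2*4 = -2)
j(q) = 4*q
(195/(-18) + 23/156) + j(x)*480 = (195/(-18) + 23/156) + (4*(-2))*480 = (195*(-1/18) + 23*(1/156)) - 8*480 = (-65/6 + 23/156) - 3840 = -1667/156 - 3840 = -600707/156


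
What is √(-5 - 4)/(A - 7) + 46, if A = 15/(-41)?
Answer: 46 - 123*I/302 ≈ 46.0 - 0.40728*I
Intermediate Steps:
A = -15/41 (A = 15*(-1/41) = -15/41 ≈ -0.36585)
√(-5 - 4)/(A - 7) + 46 = √(-5 - 4)/(-15/41 - 7) + 46 = √(-9)/(-302/41) + 46 = (3*I)*(-41/302) + 46 = -123*I/302 + 46 = 46 - 123*I/302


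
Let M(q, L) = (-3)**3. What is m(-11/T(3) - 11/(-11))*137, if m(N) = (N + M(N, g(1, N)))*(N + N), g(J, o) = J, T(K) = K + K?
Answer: 114395/18 ≈ 6355.3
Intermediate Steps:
T(K) = 2*K
M(q, L) = -27
m(N) = 2*N*(-27 + N) (m(N) = (N - 27)*(N + N) = (-27 + N)*(2*N) = 2*N*(-27 + N))
m(-11/T(3) - 11/(-11))*137 = (2*(-11/(2*3) - 11/(-11))*(-27 + (-11/(2*3) - 11/(-11))))*137 = (2*(-11/6 - 11*(-1/11))*(-27 + (-11/6 - 11*(-1/11))))*137 = (2*(-11*1/6 + 1)*(-27 + (-11*1/6 + 1)))*137 = (2*(-11/6 + 1)*(-27 + (-11/6 + 1)))*137 = (2*(-5/6)*(-27 - 5/6))*137 = (2*(-5/6)*(-167/6))*137 = (835/18)*137 = 114395/18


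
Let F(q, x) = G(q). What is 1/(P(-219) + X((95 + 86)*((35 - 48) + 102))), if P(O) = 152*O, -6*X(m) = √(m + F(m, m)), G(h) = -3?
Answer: -599184/19945628939 + 3*√16106/19945628939 ≈ -3.0022e-5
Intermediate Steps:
F(q, x) = -3
X(m) = -√(-3 + m)/6 (X(m) = -√(m - 3)/6 = -√(-3 + m)/6)
1/(P(-219) + X((95 + 86)*((35 - 48) + 102))) = 1/(152*(-219) - √(-3 + (95 + 86)*((35 - 48) + 102))/6) = 1/(-33288 - √(-3 + 181*(-13 + 102))/6) = 1/(-33288 - √(-3 + 181*89)/6) = 1/(-33288 - √(-3 + 16109)/6) = 1/(-33288 - √16106/6)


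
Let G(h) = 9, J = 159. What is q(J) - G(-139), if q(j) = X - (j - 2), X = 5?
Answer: -161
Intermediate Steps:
q(j) = 7 - j (q(j) = 5 - (j - 2) = 5 - (-2 + j) = 5 + (2 - j) = 7 - j)
q(J) - G(-139) = (7 - 1*159) - 1*9 = (7 - 159) - 9 = -152 - 9 = -161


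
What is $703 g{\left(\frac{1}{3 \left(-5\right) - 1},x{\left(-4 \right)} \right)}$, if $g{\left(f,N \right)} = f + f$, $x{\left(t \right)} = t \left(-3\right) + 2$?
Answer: $- \frac{703}{8} \approx -87.875$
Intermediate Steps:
$x{\left(t \right)} = 2 - 3 t$ ($x{\left(t \right)} = - 3 t + 2 = 2 - 3 t$)
$g{\left(f,N \right)} = 2 f$
$703 g{\left(\frac{1}{3 \left(-5\right) - 1},x{\left(-4 \right)} \right)} = 703 \frac{2}{3 \left(-5\right) - 1} = 703 \frac{2}{-15 - 1} = 703 \frac{2}{-16} = 703 \cdot 2 \left(- \frac{1}{16}\right) = 703 \left(- \frac{1}{8}\right) = - \frac{703}{8}$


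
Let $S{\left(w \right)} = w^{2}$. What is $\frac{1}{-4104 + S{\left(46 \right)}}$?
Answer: $- \frac{1}{1988} \approx -0.00050302$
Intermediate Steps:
$\frac{1}{-4104 + S{\left(46 \right)}} = \frac{1}{-4104 + 46^{2}} = \frac{1}{-4104 + 2116} = \frac{1}{-1988} = - \frac{1}{1988}$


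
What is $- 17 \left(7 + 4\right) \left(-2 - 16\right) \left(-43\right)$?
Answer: $-144738$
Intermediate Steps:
$- 17 \left(7 + 4\right) \left(-2 - 16\right) \left(-43\right) = - 17 \cdot 11 \left(-18\right) \left(-43\right) = \left(-17\right) \left(-198\right) \left(-43\right) = 3366 \left(-43\right) = -144738$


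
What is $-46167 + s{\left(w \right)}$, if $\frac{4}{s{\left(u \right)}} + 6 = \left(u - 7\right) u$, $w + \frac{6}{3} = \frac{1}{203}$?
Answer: $- \frac{5681685314}{123069} \approx -46167.0$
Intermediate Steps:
$w = - \frac{405}{203}$ ($w = -2 + \frac{1}{203} = - \frac{405}{203} \approx -1.9951$)
$s{\left(u \right)} = \frac{4}{-6 + u \left(-7 + u\right)}$ ($s{\left(u \right)} = \frac{4}{-6 + \left(u - 7\right) u} = \frac{4}{-6 + \left(-7 + u\right) u} = \frac{4}{-6 + u \left(-7 + u\right)}$)
$-46167 + s{\left(w \right)} = -46167 + \frac{4}{-6 + \left(- \frac{405}{203}\right)^{2} - - \frac{405}{29}} = -46167 + \frac{4}{-6 + \frac{164025}{41209} + \frac{405}{29}} = -46167 + \frac{4}{\frac{492276}{41209}} = -46167 + 4 \cdot \frac{41209}{492276} = -46167 + \frac{41209}{123069} = - \frac{5681685314}{123069}$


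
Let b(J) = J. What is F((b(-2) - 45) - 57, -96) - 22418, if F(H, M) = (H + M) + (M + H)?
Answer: -22818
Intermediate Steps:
F(H, M) = 2*H + 2*M (F(H, M) = (H + M) + (H + M) = 2*H + 2*M)
F((b(-2) - 45) - 57, -96) - 22418 = (2*((-2 - 45) - 57) + 2*(-96)) - 22418 = (2*(-47 - 57) - 192) - 22418 = (2*(-104) - 192) - 22418 = (-208 - 192) - 22418 = -400 - 22418 = -22818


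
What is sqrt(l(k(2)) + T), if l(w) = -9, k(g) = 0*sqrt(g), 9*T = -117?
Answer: I*sqrt(22) ≈ 4.6904*I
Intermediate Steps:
T = -13 (T = (1/9)*(-117) = -13)
k(g) = 0
sqrt(l(k(2)) + T) = sqrt(-9 - 13) = sqrt(-22) = I*sqrt(22)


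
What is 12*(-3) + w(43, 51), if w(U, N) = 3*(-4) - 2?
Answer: -50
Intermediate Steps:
w(U, N) = -14 (w(U, N) = -12 - 2 = -14)
12*(-3) + w(43, 51) = 12*(-3) - 14 = -36 - 14 = -50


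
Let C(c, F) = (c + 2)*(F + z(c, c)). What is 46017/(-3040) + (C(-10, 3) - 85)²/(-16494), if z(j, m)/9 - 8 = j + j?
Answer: -1245940199/25070880 ≈ -49.697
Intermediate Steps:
z(j, m) = 72 + 18*j (z(j, m) = 72 + 9*(j + j) = 72 + 9*(2*j) = 72 + 18*j)
C(c, F) = (2 + c)*(72 + F + 18*c) (C(c, F) = (c + 2)*(F + (72 + 18*c)) = (2 + c)*(72 + F + 18*c))
46017/(-3040) + (C(-10, 3) - 85)²/(-16494) = 46017/(-3040) + ((144 + 2*3 + 18*(-10)² + 108*(-10) + 3*(-10)) - 85)²/(-16494) = 46017*(-1/3040) + ((144 + 6 + 18*100 - 1080 - 30) - 85)²*(-1/16494) = -46017/3040 + ((144 + 6 + 1800 - 1080 - 30) - 85)²*(-1/16494) = -46017/3040 + (840 - 85)²*(-1/16494) = -46017/3040 + 755²*(-1/16494) = -46017/3040 + 570025*(-1/16494) = -46017/3040 - 570025/16494 = -1245940199/25070880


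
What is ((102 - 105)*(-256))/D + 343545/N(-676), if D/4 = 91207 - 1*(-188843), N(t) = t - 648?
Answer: -16034920507/61797700 ≈ -259.47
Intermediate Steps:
N(t) = -648 + t
D = 1120200 (D = 4*(91207 - 1*(-188843)) = 4*(91207 + 188843) = 4*280050 = 1120200)
((102 - 105)*(-256))/D + 343545/N(-676) = ((102 - 105)*(-256))/1120200 + 343545/(-648 - 676) = -3*(-256)*(1/1120200) + 343545/(-1324) = 768*(1/1120200) + 343545*(-1/1324) = 32/46675 - 343545/1324 = -16034920507/61797700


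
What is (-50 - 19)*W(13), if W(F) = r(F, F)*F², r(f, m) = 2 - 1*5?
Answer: 34983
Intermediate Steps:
r(f, m) = -3 (r(f, m) = 2 - 5 = -3)
W(F) = -3*F²
(-50 - 19)*W(13) = (-50 - 19)*(-3*13²) = -(-207)*169 = -69*(-507) = 34983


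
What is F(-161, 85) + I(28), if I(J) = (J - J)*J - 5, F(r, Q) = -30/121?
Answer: -635/121 ≈ -5.2479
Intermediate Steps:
F(r, Q) = -30/121 (F(r, Q) = -30*1/121 = -30/121)
I(J) = -5 (I(J) = 0*J - 5 = 0 - 5 = -5)
F(-161, 85) + I(28) = -30/121 - 5 = -635/121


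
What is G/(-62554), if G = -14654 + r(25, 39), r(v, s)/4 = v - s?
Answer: 7355/31277 ≈ 0.23516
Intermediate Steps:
r(v, s) = -4*s + 4*v (r(v, s) = 4*(v - s) = -4*s + 4*v)
G = -14710 (G = -14654 + (-4*39 + 4*25) = -14654 + (-156 + 100) = -14654 - 56 = -14710)
G/(-62554) = -14710/(-62554) = -14710*(-1/62554) = 7355/31277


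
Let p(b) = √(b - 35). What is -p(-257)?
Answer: -2*I*√73 ≈ -17.088*I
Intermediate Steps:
p(b) = √(-35 + b)
-p(-257) = -√(-35 - 257) = -√(-292) = -2*I*√73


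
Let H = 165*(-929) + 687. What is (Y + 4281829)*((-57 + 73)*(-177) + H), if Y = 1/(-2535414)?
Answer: -281230099124070525/422569 ≈ -6.6552e+11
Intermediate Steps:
Y = -1/2535414 ≈ -3.9441e-7
H = -152598 (H = -153285 + 687 = -152598)
(Y + 4281829)*((-57 + 73)*(-177) + H) = (-1/2535414 + 4281829)*((-57 + 73)*(-177) - 152598) = 10856209192205*(16*(-177) - 152598)/2535414 = 10856209192205*(-2832 - 152598)/2535414 = (10856209192205/2535414)*(-155430) = -281230099124070525/422569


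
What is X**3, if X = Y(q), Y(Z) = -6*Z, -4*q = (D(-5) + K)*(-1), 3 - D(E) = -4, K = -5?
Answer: -27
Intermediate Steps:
D(E) = 7 (D(E) = 3 - 1*(-4) = 3 + 4 = 7)
q = 1/2 (q = -(7 - 5)*(-1)/4 = -(-1)/2 = -1/4*(-2) = 1/2 ≈ 0.50000)
X = -3 (X = -6*1/2 = -3)
X**3 = (-3)**3 = -27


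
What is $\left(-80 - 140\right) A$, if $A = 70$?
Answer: $-15400$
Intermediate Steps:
$\left(-80 - 140\right) A = \left(-80 - 140\right) 70 = \left(-220\right) 70 = -15400$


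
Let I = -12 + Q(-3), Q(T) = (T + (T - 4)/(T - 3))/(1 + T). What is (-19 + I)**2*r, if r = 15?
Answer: 651605/48 ≈ 13575.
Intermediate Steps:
Q(T) = (T + (-4 + T)/(-3 + T))/(1 + T)
I = -133/12 (I = -12 + (4 - 1*(-3)**2 + 2*(-3))/(3 - 1*(-3)**2 + 2*(-3)) = -12 + (4 - 1*9 - 6)/(3 - 1*9 - 6) = -12 + (4 - 9 - 6)/(3 - 9 - 6) = -12 - 11/(-12) = -12 - 1/12*(-11) = -12 + 11/12 = -133/12 ≈ -11.083)
(-19 + I)**2*r = (-19 - 133/12)**2*15 = (-361/12)**2*15 = (130321/144)*15 = 651605/48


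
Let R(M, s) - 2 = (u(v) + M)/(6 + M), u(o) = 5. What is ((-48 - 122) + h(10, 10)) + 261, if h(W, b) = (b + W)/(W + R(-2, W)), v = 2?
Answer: 4721/51 ≈ 92.569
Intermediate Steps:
R(M, s) = 2 + (5 + M)/(6 + M)
h(W, b) = (W + b)/(11/4 + W) (h(W, b) = (b + W)/(W + (17 + 3*(-2))/(6 - 2)) = (W + b)/(W + (17 - 6)/4) = (W + b)/(W + (¼)*11) = (W + b)/(W + 11/4) = (W + b)/(11/4 + W))
((-48 - 122) + h(10, 10)) + 261 = ((-48 - 122) + 4*(10 + 10)/(11 + 4*10)) + 261 = (-170 + 4*20/(11 + 40)) + 261 = (-170 + 4*20/51) + 261 = (-170 + 4*(1/51)*20) + 261 = (-170 + 80/51) + 261 = -8590/51 + 261 = 4721/51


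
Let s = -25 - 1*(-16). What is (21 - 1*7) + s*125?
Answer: -1111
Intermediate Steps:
s = -9 (s = -25 + 16 = -9)
(21 - 1*7) + s*125 = (21 - 1*7) - 9*125 = (21 - 7) - 1125 = 14 - 1125 = -1111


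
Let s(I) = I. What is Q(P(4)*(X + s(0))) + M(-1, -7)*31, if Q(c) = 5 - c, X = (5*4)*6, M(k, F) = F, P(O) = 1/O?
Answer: -242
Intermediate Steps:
X = 120 (X = 20*6 = 120)
Q(P(4)*(X + s(0))) + M(-1, -7)*31 = (5 - (120 + 0)/4) - 7*31 = (5 - 120/4) - 217 = (5 - 1*30) - 217 = (5 - 30) - 217 = -25 - 217 = -242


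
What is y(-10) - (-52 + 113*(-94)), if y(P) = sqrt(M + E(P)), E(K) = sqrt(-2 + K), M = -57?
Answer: 10674 + sqrt(-57 + 2*I*sqrt(3)) ≈ 10674.0 + 7.5533*I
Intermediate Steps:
y(P) = sqrt(-57 + sqrt(-2 + P))
y(-10) - (-52 + 113*(-94)) = sqrt(-57 + sqrt(-2 - 10)) - (-52 + 113*(-94)) = sqrt(-57 + sqrt(-12)) - (-52 - 10622) = sqrt(-57 + 2*I*sqrt(3)) - 1*(-10674) = sqrt(-57 + 2*I*sqrt(3)) + 10674 = 10674 + sqrt(-57 + 2*I*sqrt(3))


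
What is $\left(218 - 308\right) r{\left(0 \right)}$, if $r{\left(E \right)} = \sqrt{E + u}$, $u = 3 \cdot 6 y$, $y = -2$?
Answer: $- 540 i \approx - 540.0 i$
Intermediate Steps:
$u = -36$ ($u = 3 \cdot 6 \left(-2\right) = 18 \left(-2\right) = -36$)
$r{\left(E \right)} = \sqrt{-36 + E}$ ($r{\left(E \right)} = \sqrt{E - 36} = \sqrt{-36 + E}$)
$\left(218 - 308\right) r{\left(0 \right)} = \left(218 - 308\right) \sqrt{-36 + 0} = \left(218 - 308\right) \sqrt{-36} = - 90 \cdot 6 i = - 540 i$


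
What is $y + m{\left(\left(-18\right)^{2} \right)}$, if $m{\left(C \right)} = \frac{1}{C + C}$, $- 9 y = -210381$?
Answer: $\frac{15147433}{648} \approx 23376.0$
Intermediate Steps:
$y = \frac{70127}{3}$ ($y = \left(- \frac{1}{9}\right) \left(-210381\right) = \frac{70127}{3} \approx 23376.0$)
$m{\left(C \right)} = \frac{1}{2 C}$
$y + m{\left(\left(-18\right)^{2} \right)} = \frac{70127}{3} + \frac{1}{2 \left(-18\right)^{2}} = \frac{70127}{3} + \frac{1}{2 \cdot 324} = \frac{70127}{3} + \frac{1}{2} \cdot \frac{1}{324} = \frac{70127}{3} + \frac{1}{648} = \frac{15147433}{648}$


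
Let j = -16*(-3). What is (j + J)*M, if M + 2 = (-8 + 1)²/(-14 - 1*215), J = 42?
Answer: -45630/229 ≈ -199.26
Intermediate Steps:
j = 48
M = -507/229 (M = -2 + (-8 + 1)²/(-14 - 1*215) = -2 + (-7)²/(-14 - 215) = -2 + 49/(-229) = -2 + 49*(-1/229) = -2 - 49/229 = -507/229 ≈ -2.2140)
(j + J)*M = (48 + 42)*(-507/229) = 90*(-507/229) = -45630/229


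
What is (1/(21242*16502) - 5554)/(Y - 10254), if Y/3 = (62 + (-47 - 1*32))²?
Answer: 30902763145/52229787116 ≈ 0.59167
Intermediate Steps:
Y = 867 (Y = 3*(62 + (-47 - 1*32))² = 3*(62 + (-47 - 32))² = 3*(62 - 79)² = 3*(-17)² = 3*289 = 867)
(1/(21242*16502) - 5554)/(Y - 10254) = (1/(21242*16502) - 5554)/(867 - 10254) = ((1/21242)*(1/16502) - 5554)/(-9387) = (1/350535484 - 5554)*(-1/9387) = -1946874078135/350535484*(-1/9387) = 30902763145/52229787116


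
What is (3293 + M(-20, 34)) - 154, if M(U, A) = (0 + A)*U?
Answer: 2459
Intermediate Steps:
M(U, A) = A*U
(3293 + M(-20, 34)) - 154 = (3293 + 34*(-20)) - 154 = (3293 - 680) - 154 = 2613 - 154 = 2459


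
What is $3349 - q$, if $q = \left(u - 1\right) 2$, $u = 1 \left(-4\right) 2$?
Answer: $3367$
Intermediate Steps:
$u = -8$ ($u = \left(-4\right) 2 = -8$)
$q = -18$ ($q = \left(-8 - 1\right) 2 = \left(-9\right) 2 = -18$)
$3349 - q = 3349 - -18 = 3349 + 18 = 3367$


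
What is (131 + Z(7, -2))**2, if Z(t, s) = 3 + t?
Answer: 19881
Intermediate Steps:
(131 + Z(7, -2))**2 = (131 + (3 + 7))**2 = (131 + 10)**2 = 141**2 = 19881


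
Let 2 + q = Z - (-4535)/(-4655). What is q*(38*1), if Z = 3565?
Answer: 6632492/49 ≈ 1.3536e+5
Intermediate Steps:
q = 3316246/931 (q = -2 + (3565 - (-4535)/(-4655)) = -2 + (3565 - (-4535)*(-1)/4655) = -2 + (3565 - 1*907/931) = -2 + (3565 - 907/931) = -2 + 3318108/931 = 3316246/931 ≈ 3562.0)
q*(38*1) = 3316246*(38*1)/931 = (3316246/931)*38 = 6632492/49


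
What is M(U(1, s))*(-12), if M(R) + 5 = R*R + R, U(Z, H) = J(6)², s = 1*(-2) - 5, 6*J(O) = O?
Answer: 36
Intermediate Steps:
J(O) = O/6
s = -7 (s = -2 - 5 = -7)
U(Z, H) = 1 (U(Z, H) = ((⅙)*6)² = 1² = 1)
M(R) = -5 + R + R² (M(R) = -5 + (R*R + R) = -5 + (R² + R) = -5 + (R + R²) = -5 + R + R²)
M(U(1, s))*(-12) = (-5 + 1 + 1²)*(-12) = (-5 + 1 + 1)*(-12) = -3*(-12) = 36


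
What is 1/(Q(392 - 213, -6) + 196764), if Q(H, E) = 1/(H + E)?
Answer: 173/34040173 ≈ 5.0822e-6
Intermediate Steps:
Q(H, E) = 1/(E + H)
1/(Q(392 - 213, -6) + 196764) = 1/(1/(-6 + (392 - 213)) + 196764) = 1/(1/(-6 + 179) + 196764) = 1/(1/173 + 196764) = 1/(34040173/173) = 173/34040173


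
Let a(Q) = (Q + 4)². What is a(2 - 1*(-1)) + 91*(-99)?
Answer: -8960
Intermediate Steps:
a(Q) = (4 + Q)²
a(2 - 1*(-1)) + 91*(-99) = (4 + (2 - 1*(-1)))² + 91*(-99) = (4 + (2 + 1))² - 9009 = (4 + 3)² - 9009 = 7² - 9009 = 49 - 9009 = -8960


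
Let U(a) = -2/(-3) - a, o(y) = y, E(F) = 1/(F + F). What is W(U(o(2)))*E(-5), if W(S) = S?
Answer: 2/15 ≈ 0.13333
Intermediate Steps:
E(F) = 1/(2*F)
U(a) = 2/3 - a (U(a) = -2*(-1/3) - a = 2/3 - a)
W(U(o(2)))*E(-5) = (2/3 - 1*2)*((1/2)/(-5)) = (2/3 - 2)*((1/2)*(-1/5)) = -4/3*(-1/10) = 2/15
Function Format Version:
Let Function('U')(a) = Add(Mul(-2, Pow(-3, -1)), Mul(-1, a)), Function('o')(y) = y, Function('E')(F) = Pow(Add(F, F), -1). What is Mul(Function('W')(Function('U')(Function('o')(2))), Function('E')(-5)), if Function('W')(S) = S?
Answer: Rational(2, 15) ≈ 0.13333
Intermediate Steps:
Function('E')(F) = Mul(Rational(1, 2), Pow(F, -1)) (Function('E')(F) = Pow(Mul(2, F), -1) = Mul(Rational(1, 2), Pow(F, -1)))
Function('U')(a) = Add(Rational(2, 3), Mul(-1, a)) (Function('U')(a) = Add(Mul(-2, Rational(-1, 3)), Mul(-1, a)) = Add(Rational(2, 3), Mul(-1, a)))
Mul(Function('W')(Function('U')(Function('o')(2))), Function('E')(-5)) = Mul(Add(Rational(2, 3), Mul(-1, 2)), Mul(Rational(1, 2), Pow(-5, -1))) = Mul(Add(Rational(2, 3), -2), Mul(Rational(1, 2), Rational(-1, 5))) = Mul(Rational(-4, 3), Rational(-1, 10)) = Rational(2, 15)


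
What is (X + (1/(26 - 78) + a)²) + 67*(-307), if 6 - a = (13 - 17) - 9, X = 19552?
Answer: -1775799/2704 ≈ -656.73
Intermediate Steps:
a = 19 (a = 6 - ((13 - 17) - 9) = 6 - (-4 - 9) = 6 - 1*(-13) = 6 + 13 = 19)
(X + (1/(26 - 78) + a)²) + 67*(-307) = (19552 + (1/(26 - 78) + 19)²) + 67*(-307) = (19552 + (1/(-52) + 19)²) - 20569 = (19552 + (-1/52 + 19)²) - 20569 = (19552 + (987/52)²) - 20569 = (19552 + 974169/2704) - 20569 = 53842777/2704 - 20569 = -1775799/2704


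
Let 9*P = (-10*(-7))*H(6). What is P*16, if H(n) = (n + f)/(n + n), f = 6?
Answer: 1120/9 ≈ 124.44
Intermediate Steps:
H(n) = (6 + n)/(2*n) (H(n) = (n + 6)/(n + n) = (6 + n)/((2*n)) = (6 + n)*(1/(2*n)) = (6 + n)/(2*n))
P = 70/9 (P = ((-10*(-7))*((1/2)*(6 + 6)/6))/9 = (70*((1/2)*(1/6)*12))/9 = (70*1)/9 = (1/9)*70 = 70/9 ≈ 7.7778)
P*16 = (70/9)*16 = 1120/9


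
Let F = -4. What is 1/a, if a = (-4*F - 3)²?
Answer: 1/169 ≈ 0.0059172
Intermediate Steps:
a = 169 (a = (-4*(-4) - 3)² = (16 - 3)² = 13² = 169)
1/a = 1/169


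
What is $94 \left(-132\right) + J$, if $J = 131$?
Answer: $-12277$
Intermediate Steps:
$94 \left(-132\right) + J = 94 \left(-132\right) + 131 = -12408 + 131 = -12277$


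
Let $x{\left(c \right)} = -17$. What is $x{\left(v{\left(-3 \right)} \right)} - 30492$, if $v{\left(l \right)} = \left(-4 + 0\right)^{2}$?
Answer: $-30509$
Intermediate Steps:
$v{\left(l \right)} = 16$ ($v{\left(l \right)} = \left(-4\right)^{2} = 16$)
$x{\left(v{\left(-3 \right)} \right)} - 30492 = -17 - 30492 = -30509$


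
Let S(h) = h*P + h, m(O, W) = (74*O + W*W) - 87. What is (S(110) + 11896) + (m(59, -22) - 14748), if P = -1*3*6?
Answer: 41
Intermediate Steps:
m(O, W) = -87 + W² + 74*O (m(O, W) = (74*O + W²) - 87 = (W² + 74*O) - 87 = -87 + W² + 74*O)
P = -18 (P = -3*6 = -18)
S(h) = -17*h (S(h) = h*(-18) + h = -18*h + h = -17*h)
(S(110) + 11896) + (m(59, -22) - 14748) = (-17*110 + 11896) + ((-87 + (-22)² + 74*59) - 14748) = (-1870 + 11896) + ((-87 + 484 + 4366) - 14748) = 10026 + (4763 - 14748) = 10026 - 9985 = 41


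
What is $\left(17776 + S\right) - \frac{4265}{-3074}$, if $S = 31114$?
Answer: $\frac{150292125}{3074} \approx 48891.0$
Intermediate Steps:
$\left(17776 + S\right) - \frac{4265}{-3074} = \left(17776 + 31114\right) - \frac{4265}{-3074} = 48890 - - \frac{4265}{3074} = 48890 + \frac{4265}{3074} = \frac{150292125}{3074}$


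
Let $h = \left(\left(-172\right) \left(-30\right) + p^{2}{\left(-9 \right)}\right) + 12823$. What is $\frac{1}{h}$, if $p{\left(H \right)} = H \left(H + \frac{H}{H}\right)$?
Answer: $\frac{1}{23167} \approx 4.3165 \cdot 10^{-5}$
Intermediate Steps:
$p{\left(H \right)} = H \left(1 + H\right)$ ($p{\left(H \right)} = H \left(H + 1\right) = H \left(1 + H\right)$)
$h = 23167$ ($h = \left(\left(-172\right) \left(-30\right) + \left(- 9 \left(1 - 9\right)\right)^{2}\right) + 12823 = \left(5160 + \left(\left(-9\right) \left(-8\right)\right)^{2}\right) + 12823 = \left(5160 + 72^{2}\right) + 12823 = \left(5160 + 5184\right) + 12823 = 10344 + 12823 = 23167$)
$\frac{1}{h} = \frac{1}{23167}$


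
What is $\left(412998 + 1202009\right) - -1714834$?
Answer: $3329841$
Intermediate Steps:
$\left(412998 + 1202009\right) - -1714834 = 1615007 + 1714834 = 3329841$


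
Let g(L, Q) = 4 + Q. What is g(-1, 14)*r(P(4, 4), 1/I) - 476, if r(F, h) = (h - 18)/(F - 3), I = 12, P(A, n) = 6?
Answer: -1167/2 ≈ -583.50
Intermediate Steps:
r(F, h) = (-18 + h)/(-3 + F)
g(-1, 14)*r(P(4, 4), 1/I) - 476 = (4 + 14)*((-18 + 1/12)/(-3 + 6)) - 476 = 18*((-18 + 1/12)/3) - 476 = 18*((1/3)*(-215/12)) - 476 = 18*(-215/36) - 476 = -215/2 - 476 = -1167/2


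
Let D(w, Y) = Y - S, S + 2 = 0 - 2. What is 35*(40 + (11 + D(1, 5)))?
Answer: 2100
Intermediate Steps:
S = -4 (S = -2 + (0 - 2) = -2 - 2 = -4)
D(w, Y) = 4 + Y (D(w, Y) = Y - 1*(-4) = Y + 4 = 4 + Y)
35*(40 + (11 + D(1, 5))) = 35*(40 + (11 + (4 + 5))) = 35*(40 + (11 + 9)) = 35*(40 + 20) = 35*60 = 2100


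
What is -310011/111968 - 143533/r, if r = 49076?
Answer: -7821300695/1373735392 ≈ -5.6935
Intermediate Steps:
-310011/111968 - 143533/r = -310011/111968 - 143533/49076 = -7821300695/1373735392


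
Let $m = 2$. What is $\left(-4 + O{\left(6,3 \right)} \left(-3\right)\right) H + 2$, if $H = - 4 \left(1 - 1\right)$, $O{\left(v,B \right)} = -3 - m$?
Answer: $2$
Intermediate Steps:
$O{\left(v,B \right)} = -5$ ($O{\left(v,B \right)} = -3 - 2 = -5$)
$H = 0$ ($H = - 4 \left(1 - 1\right) = \left(-4\right) 0 = 0$)
$\left(-4 + O{\left(6,3 \right)} \left(-3\right)\right) H + 2 = \left(-4 - -15\right) 0 + 2 = \left(-4 + 15\right) 0 + 2 = 11 \cdot 0 + 2 = 0 + 2 = 2$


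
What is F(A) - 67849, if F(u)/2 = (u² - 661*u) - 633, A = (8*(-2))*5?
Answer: 49445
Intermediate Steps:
A = -80 (A = -16*5 = -80)
F(u) = -1266 - 1322*u + 2*u² (F(u) = 2*((u² - 661*u) - 633) = 2*(-633 + u² - 661*u) = -1266 - 1322*u + 2*u²)
F(A) - 67849 = (-1266 - 1322*(-80) + 2*(-80)²) - 67849 = (-1266 + 105760 + 2*6400) - 67849 = (-1266 + 105760 + 12800) - 67849 = 117294 - 67849 = 49445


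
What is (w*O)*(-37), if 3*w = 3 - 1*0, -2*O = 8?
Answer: 148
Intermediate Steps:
O = -4 (O = -½*8 = -4)
w = 1 (w = (3 - 1*0)/3 = (3 + 0)/3 = (⅓)*3 = 1)
(w*O)*(-37) = (1*(-4))*(-37) = -4*(-37) = 148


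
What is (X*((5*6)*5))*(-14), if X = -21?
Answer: 44100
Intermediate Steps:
(X*((5*6)*5))*(-14) = -21*5*6*5*(-14) = -630*5*(-14) = -21*150*(-14) = -3150*(-14) = 44100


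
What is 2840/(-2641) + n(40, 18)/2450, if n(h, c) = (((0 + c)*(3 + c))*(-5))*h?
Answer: -590336/18487 ≈ -31.932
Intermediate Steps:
n(h, c) = -5*c*h*(3 + c) (n(h, c) = ((c*(3 + c))*(-5))*h = (-5*c*(3 + c))*h = -5*c*h*(3 + c))
2840/(-2641) + n(40, 18)/2450 = 2840/(-2641) - 5*18*40*(3 + 18)/2450 = 2840*(-1/2641) - 5*18*40*21*(1/2450) = -2840/2641 - 75600*1/2450 = -2840/2641 - 216/7 = -590336/18487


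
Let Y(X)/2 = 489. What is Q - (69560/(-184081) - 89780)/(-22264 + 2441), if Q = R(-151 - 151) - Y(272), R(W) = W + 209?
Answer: -3924646198813/3649037663 ≈ -1075.5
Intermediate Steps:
R(W) = 209 + W
Y(X) = 978 (Y(X) = 2*489 = 978)
Q = -1071 (Q = (209 + (-151 - 151)) - 1*978 = (209 - 302) - 978 = -93 - 978 = -1071)
Q - (69560/(-184081) - 89780)/(-22264 + 2441) = -1071 - (69560/(-184081) - 89780)/(-22264 + 2441) = -1071 - (69560*(-1/184081) - 89780)/(-19823) = -1071 - (-69560/184081 - 89780)*(-1)/19823 = -1071 - (-16526861740)*(-1)/(184081*19823) = -1071 - 1*16526861740/3649037663 = -1071 - 16526861740/3649037663 = -3924646198813/3649037663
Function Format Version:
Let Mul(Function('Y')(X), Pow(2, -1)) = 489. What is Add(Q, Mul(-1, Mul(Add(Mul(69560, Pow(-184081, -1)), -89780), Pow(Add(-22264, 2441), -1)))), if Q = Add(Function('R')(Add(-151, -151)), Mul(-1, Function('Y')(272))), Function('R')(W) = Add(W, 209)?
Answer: Rational(-3924646198813, 3649037663) ≈ -1075.5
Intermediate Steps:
Function('R')(W) = Add(209, W)
Function('Y')(X) = 978 (Function('Y')(X) = Mul(2, 489) = 978)
Q = -1071 (Q = Add(Add(209, Add(-151, -151)), Mul(-1, 978)) = Add(Add(209, -302), -978) = Add(-93, -978) = -1071)
Add(Q, Mul(-1, Mul(Add(Mul(69560, Pow(-184081, -1)), -89780), Pow(Add(-22264, 2441), -1)))) = Add(-1071, Mul(-1, Mul(Add(Mul(69560, Pow(-184081, -1)), -89780), Pow(Add(-22264, 2441), -1)))) = Add(-1071, Mul(-1, Mul(Add(Mul(69560, Rational(-1, 184081)), -89780), Pow(-19823, -1)))) = Add(-1071, Mul(-1, Mul(Add(Rational(-69560, 184081), -89780), Rational(-1, 19823)))) = Add(-1071, Mul(-1, Mul(Rational(-16526861740, 184081), Rational(-1, 19823)))) = Add(-1071, Mul(-1, Rational(16526861740, 3649037663))) = Add(-1071, Rational(-16526861740, 3649037663)) = Rational(-3924646198813, 3649037663)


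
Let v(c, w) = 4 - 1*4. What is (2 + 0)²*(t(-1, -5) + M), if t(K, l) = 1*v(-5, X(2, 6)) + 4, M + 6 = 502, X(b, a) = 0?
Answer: 2000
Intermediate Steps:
M = 496 (M = -6 + 502 = 496)
v(c, w) = 0 (v(c, w) = 4 - 4 = 0)
t(K, l) = 4 (t(K, l) = 1*0 + 4 = 0 + 4 = 4)
(2 + 0)²*(t(-1, -5) + M) = (2 + 0)²*(4 + 496) = 2²*500 = 4*500 = 2000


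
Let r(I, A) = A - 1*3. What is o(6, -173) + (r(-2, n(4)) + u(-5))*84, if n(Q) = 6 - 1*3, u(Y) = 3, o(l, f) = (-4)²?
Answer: 268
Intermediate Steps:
o(l, f) = 16
n(Q) = 3 (n(Q) = 6 - 3 = 3)
r(I, A) = -3 + A (r(I, A) = A - 3 = -3 + A)
o(6, -173) + (r(-2, n(4)) + u(-5))*84 = 16 + ((-3 + 3) + 3)*84 = 16 + (0 + 3)*84 = 16 + 3*84 = 16 + 252 = 268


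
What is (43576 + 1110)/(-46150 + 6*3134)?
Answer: -22343/13673 ≈ -1.6341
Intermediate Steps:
(43576 + 1110)/(-46150 + 6*3134) = 44686/(-46150 + 18804) = 44686/(-27346) = 44686*(-1/27346) = -22343/13673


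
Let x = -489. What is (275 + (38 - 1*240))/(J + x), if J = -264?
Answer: -73/753 ≈ -0.096946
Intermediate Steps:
(275 + (38 - 1*240))/(J + x) = (275 + (38 - 1*240))/(-264 - 489) = (275 + (38 - 240))/(-753) = (275 - 202)*(-1/753) = 73*(-1/753) = -73/753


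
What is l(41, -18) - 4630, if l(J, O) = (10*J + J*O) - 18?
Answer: -4976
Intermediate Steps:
l(J, O) = -18 + 10*J + J*O
l(41, -18) - 4630 = (-18 + 10*41 + 41*(-18)) - 4630 = (-18 + 410 - 738) - 4630 = -346 - 4630 = -4976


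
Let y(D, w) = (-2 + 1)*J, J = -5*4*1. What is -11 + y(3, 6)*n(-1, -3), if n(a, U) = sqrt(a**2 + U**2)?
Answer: -11 + 20*sqrt(10) ≈ 52.246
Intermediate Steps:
J = -20 (J = -20*1 = -20)
n(a, U) = sqrt(U**2 + a**2)
y(D, w) = 20 (y(D, w) = (-2 + 1)*(-20) = -1*(-20) = 20)
-11 + y(3, 6)*n(-1, -3) = -11 + 20*sqrt((-3)**2 + (-1)**2) = -11 + 20*sqrt(9 + 1) = -11 + 20*sqrt(10)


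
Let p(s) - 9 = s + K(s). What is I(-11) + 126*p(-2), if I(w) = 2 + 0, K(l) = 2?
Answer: 1136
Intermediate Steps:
I(w) = 2
p(s) = 11 + s (p(s) = 9 + (s + 2) = 9 + (2 + s) = 11 + s)
I(-11) + 126*p(-2) = 2 + 126*(11 - 2) = 2 + 126*9 = 2 + 1134 = 1136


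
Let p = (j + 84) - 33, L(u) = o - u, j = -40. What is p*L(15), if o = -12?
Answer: -297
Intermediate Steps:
L(u) = -12 - u
p = 11 (p = (-40 + 84) - 33 = 44 - 33 = 11)
p*L(15) = 11*(-12 - 1*15) = 11*(-12 - 15) = 11*(-27) = -297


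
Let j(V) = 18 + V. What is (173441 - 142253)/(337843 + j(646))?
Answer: 31188/338507 ≈ 0.092134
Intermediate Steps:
(173441 - 142253)/(337843 + j(646)) = (173441 - 142253)/(337843 + (18 + 646)) = 31188/(337843 + 664) = 31188/338507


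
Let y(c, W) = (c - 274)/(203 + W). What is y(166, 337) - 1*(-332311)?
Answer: 1661554/5 ≈ 3.3231e+5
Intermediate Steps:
y(c, W) = (-274 + c)/(203 + W)
y(166, 337) - 1*(-332311) = (-274 + 166)/(203 + 337) - 1*(-332311) = -108/540 + 332311 = (1/540)*(-108) + 332311 = -⅕ + 332311 = 1661554/5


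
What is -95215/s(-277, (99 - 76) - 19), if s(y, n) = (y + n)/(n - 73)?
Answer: -2189945/91 ≈ -24065.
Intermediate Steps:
s(y, n) = (n + y)/(-73 + n)
-95215/s(-277, (99 - 76) - 19) = -95215*(-73 + ((99 - 76) - 19))/(((99 - 76) - 19) - 277) = -95215*(-73 + (23 - 19))/((23 - 19) - 277) = -95215*(-73 + 4)/(4 - 277) = -95215/(-273/(-69)) = -95215/((-1/69*(-273))) = -95215/91/23 = -95215*23/91 = -2189945/91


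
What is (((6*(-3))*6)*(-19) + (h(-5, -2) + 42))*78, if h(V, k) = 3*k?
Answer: 162864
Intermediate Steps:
(((6*(-3))*6)*(-19) + (h(-5, -2) + 42))*78 = (((6*(-3))*6)*(-19) + (3*(-2) + 42))*78 = (-18*6*(-19) + (-6 + 42))*78 = (-108*(-19) + 36)*78 = (2052 + 36)*78 = 2088*78 = 162864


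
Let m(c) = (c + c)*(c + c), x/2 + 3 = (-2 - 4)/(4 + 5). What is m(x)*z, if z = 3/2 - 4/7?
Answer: 12584/63 ≈ 199.75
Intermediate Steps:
z = 13/14 (z = 3*(½) - 4*⅐ = 3/2 - 4/7 = 13/14 ≈ 0.92857)
x = -22/3 (x = -6 + 2*((-2 - 4)/(4 + 5)) = -6 + 2*(-6/9) = -6 + 2*(-6*⅑) = -6 + 2*(-⅔) = -6 - 4/3 = -22/3 ≈ -7.3333)
m(c) = 4*c² (m(c) = (2*c)*(2*c) = 4*c²)
m(x)*z = (4*(-22/3)²)*(13/14) = (4*(484/9))*(13/14) = (1936/9)*(13/14) = 12584/63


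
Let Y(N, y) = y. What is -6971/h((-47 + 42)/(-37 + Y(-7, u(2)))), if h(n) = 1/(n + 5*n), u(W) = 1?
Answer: -34855/6 ≈ -5809.2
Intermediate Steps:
h(n) = 1/(6*n)
-6971/h((-47 + 42)/(-37 + Y(-7, u(2)))) = -6971*6*(-47 + 42)/(-37 + 1) = -6971/(1/(6*((-5/(-36))))) = -6971/(1/(6*((-5*(-1/36))))) = -6971/(1/(6*(5/36))) = -6971/((⅙)*(36/5)) = -6971/6/5 = -6971*⅚ = -34855/6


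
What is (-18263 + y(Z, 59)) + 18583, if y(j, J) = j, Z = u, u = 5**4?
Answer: 945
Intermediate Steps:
u = 625
Z = 625
(-18263 + y(Z, 59)) + 18583 = (-18263 + 625) + 18583 = -17638 + 18583 = 945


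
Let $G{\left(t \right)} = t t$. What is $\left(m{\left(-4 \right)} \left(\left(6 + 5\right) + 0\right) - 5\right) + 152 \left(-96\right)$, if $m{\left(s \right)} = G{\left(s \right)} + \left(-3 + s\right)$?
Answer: $-14498$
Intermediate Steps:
$G{\left(t \right)} = t^{2}$
$m{\left(s \right)} = -3 + s + s^{2}$ ($m{\left(s \right)} = s^{2} + \left(-3 + s\right) = -3 + s + s^{2}$)
$\left(m{\left(-4 \right)} \left(\left(6 + 5\right) + 0\right) - 5\right) + 152 \left(-96\right) = \left(\left(-3 - 4 + \left(-4\right)^{2}\right) \left(\left(6 + 5\right) + 0\right) - 5\right) + 152 \left(-96\right) = \left(\left(-3 - 4 + 16\right) \left(11 + 0\right) - 5\right) - 14592 = \left(9 \cdot 11 - 5\right) - 14592 = \left(99 - 5\right) - 14592 = 94 - 14592 = -14498$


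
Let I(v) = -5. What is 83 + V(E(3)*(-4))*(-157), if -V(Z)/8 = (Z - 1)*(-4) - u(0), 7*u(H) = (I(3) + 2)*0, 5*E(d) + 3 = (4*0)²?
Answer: -34753/5 ≈ -6950.6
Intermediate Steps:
E(d) = -⅗ (E(d) = -⅗ + (4*0)²/5 = -⅗ + (⅕)*0² = -⅗ + (⅕)*0 = -⅗ + 0 = -⅗)
u(H) = 0 (u(H) = ((-5 + 2)*0)/7 = (-3*0)/7 = (⅐)*0 = 0)
V(Z) = -32 + 32*Z (V(Z) = -8*((Z - 1)*(-4) - 1*0) = -8*((-1 + Z)*(-4) + 0) = -8*((4 - 4*Z) + 0) = -8*(4 - 4*Z) = -32 + 32*Z)
83 + V(E(3)*(-4))*(-157) = 83 + (-32 + 32*(-⅗*(-4)))*(-157) = 83 + (-32 + 32*(12/5))*(-157) = 83 + (-32 + 384/5)*(-157) = 83 + (224/5)*(-157) = 83 - 35168/5 = -34753/5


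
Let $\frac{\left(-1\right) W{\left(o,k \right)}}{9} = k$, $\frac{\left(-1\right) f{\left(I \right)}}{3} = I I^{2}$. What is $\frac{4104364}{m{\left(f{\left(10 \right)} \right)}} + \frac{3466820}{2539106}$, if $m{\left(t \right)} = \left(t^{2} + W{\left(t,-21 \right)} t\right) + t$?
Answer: $\frac{4955838482323}{2675582947500} \approx 1.8522$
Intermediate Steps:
$f{\left(I \right)} = - 3 I^{3}$ ($f{\left(I \right)} = - 3 I I^{2} = - 3 I^{3}$)
$W{\left(o,k \right)} = - 9 k$
$m{\left(t \right)} = t^{2} + 190 t$ ($m{\left(t \right)} = \left(t^{2} + \left(-9\right) \left(-21\right) t\right) + t = \left(t^{2} + 189 t\right) + t = t^{2} + 190 t$)
$\frac{4104364}{m{\left(f{\left(10 \right)} \right)}} + \frac{3466820}{2539106} = \frac{4104364}{- 3 \cdot 10^{3} \left(190 - 3 \cdot 10^{3}\right)} + \frac{3466820}{2539106} = \frac{4104364}{\left(-3\right) 1000 \left(190 - 3000\right)} + 3466820 \cdot \frac{1}{2539106} = \frac{4104364}{\left(-3000\right) \left(190 - 3000\right)} + \frac{1733410}{1269553} = \frac{4104364}{\left(-3000\right) \left(-2810\right)} + \frac{1733410}{1269553} = \frac{4104364}{8430000} + \frac{1733410}{1269553} = 4104364 \cdot \frac{1}{8430000} + \frac{1733410}{1269553} = \frac{1026091}{2107500} + \frac{1733410}{1269553} = \frac{4955838482323}{2675582947500}$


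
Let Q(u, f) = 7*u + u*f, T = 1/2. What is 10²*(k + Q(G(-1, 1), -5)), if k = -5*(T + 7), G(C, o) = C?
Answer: -3950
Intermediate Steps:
T = ½ ≈ 0.50000
k = -75/2 (k = -5*(½ + 7) = -5*15/2 = -75/2 ≈ -37.500)
Q(u, f) = 7*u + f*u
10²*(k + Q(G(-1, 1), -5)) = 10²*(-75/2 - (7 - 5)) = 100*(-75/2 - 1*2) = 100*(-75/2 - 2) = 100*(-79/2) = -3950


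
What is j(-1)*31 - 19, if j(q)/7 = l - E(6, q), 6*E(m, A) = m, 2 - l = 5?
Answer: -887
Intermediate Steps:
l = -3 (l = 2 - 1*5 = 2 - 5 = -3)
E(m, A) = m/6
j(q) = -28 (j(q) = 7*(-3 - 6/6) = 7*(-3 - 1*1) = 7*(-3 - 1) = 7*(-4) = -28)
j(-1)*31 - 19 = -28*31 - 19 = -868 - 19 = -887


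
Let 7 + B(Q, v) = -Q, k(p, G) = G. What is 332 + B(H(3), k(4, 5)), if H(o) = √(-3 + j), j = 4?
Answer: 324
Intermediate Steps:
H(o) = 1 (H(o) = √(-3 + 4) = √1 = 1)
B(Q, v) = -7 - Q
332 + B(H(3), k(4, 5)) = 332 + (-7 - 1*1) = 332 + (-7 - 1) = 332 - 8 = 324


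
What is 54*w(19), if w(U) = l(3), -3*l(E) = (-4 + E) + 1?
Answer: 0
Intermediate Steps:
l(E) = 1 - E/3 (l(E) = -((-4 + E) + 1)/3 = -(-3 + E)/3 = 1 - E/3)
w(U) = 0 (w(U) = 1 - 1/3*3 = 1 - 1 = 0)
54*w(19) = 54*0 = 0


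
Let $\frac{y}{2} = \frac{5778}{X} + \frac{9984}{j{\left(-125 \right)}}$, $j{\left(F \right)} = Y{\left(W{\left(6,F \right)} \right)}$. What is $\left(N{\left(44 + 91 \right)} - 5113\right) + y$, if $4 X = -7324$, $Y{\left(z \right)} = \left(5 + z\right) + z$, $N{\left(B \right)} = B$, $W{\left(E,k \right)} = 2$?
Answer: $- \frac{15191686}{5493} \approx -2765.6$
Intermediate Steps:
$Y{\left(z \right)} = 5 + 2 z$
$j{\left(F \right)} = 9$ ($j{\left(F \right)} = 5 + 2 \cdot 2 = 5 + 4 = 9$)
$X = -1831$ ($X = \frac{1}{4} \left(-7324\right) = -1831$)
$y = \frac{12152468}{5493}$ ($y = 2 \left(\frac{5778}{-1831} + \frac{9984}{9}\right) = 2 \left(5778 \left(- \frac{1}{1831}\right) + 9984 \cdot \frac{1}{9}\right) = 2 \left(- \frac{5778}{1831} + \frac{3328}{3}\right) = 2 \cdot \frac{6076234}{5493} = \frac{12152468}{5493} \approx 2212.4$)
$\left(N{\left(44 + 91 \right)} - 5113\right) + y = \left(\left(44 + 91\right) - 5113\right) + \frac{12152468}{5493} = \left(135 - 5113\right) + \frac{12152468}{5493} = -4978 + \frac{12152468}{5493} = - \frac{15191686}{5493}$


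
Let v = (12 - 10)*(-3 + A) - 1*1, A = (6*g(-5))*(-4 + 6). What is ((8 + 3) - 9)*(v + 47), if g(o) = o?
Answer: -160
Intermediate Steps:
A = -60 (A = (6*(-5))*(-4 + 6) = -30*2 = -60)
v = -127 (v = (12 - 10)*(-3 - 60) - 1*1 = 2*(-63) - 1 = -126 - 1 = -127)
((8 + 3) - 9)*(v + 47) = ((8 + 3) - 9)*(-127 + 47) = (11 - 9)*(-80) = 2*(-80) = -160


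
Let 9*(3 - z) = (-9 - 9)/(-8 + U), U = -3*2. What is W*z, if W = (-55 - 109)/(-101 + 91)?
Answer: 328/7 ≈ 46.857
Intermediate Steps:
U = -6
z = 20/7 (z = 3 - (-9 - 9)/(9*(-8 - 6)) = 3 - (-2)/(-14) = 3 - (-2)*(-1)/14 = 3 - ⅑*9/7 = 3 - ⅐ = 20/7 ≈ 2.8571)
W = 82/5 (W = -164/(-10) = -164*(-⅒) = 82/5 ≈ 16.400)
W*z = (82/5)*(20/7) = 328/7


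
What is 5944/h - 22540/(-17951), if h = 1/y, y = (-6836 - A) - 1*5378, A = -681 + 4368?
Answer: -1696648507804/17951 ≈ -9.4516e+7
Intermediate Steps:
A = 3687
y = -15901 (y = (-6836 - 1*3687) - 1*5378 = (-6836 - 3687) - 5378 = -10523 - 5378 = -15901)
h = -1/15901 (h = 1/(-15901) = -1/15901 ≈ -6.2889e-5)
5944/h - 22540/(-17951) = 5944/(-1/15901) - 22540/(-17951) = 5944*(-15901) - 22540*(-1/17951) = -94515544 + 22540/17951 = -1696648507804/17951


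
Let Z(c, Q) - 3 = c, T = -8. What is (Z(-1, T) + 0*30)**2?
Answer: 4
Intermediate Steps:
Z(c, Q) = 3 + c
(Z(-1, T) + 0*30)**2 = ((3 - 1) + 0*30)**2 = (2 + 0)**2 = 2**2 = 4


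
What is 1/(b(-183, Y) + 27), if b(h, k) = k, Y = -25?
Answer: ½ ≈ 0.50000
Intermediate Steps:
1/(b(-183, Y) + 27) = 1/(-25 + 27) = 1/2 = ½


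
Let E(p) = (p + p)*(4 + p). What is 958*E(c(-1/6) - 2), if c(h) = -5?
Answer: 40236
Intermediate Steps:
E(p) = 2*p*(4 + p) (E(p) = (2*p)*(4 + p) = 2*p*(4 + p))
958*E(c(-1/6) - 2) = 958*(2*(-5 - 2)*(4 + (-5 - 2))) = 958*(2*(-7)*(4 - 7)) = 958*(2*(-7)*(-3)) = 958*42 = 40236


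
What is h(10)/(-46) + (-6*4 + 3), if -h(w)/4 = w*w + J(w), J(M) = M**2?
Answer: -83/23 ≈ -3.6087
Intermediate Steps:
h(w) = -8*w**2 (h(w) = -4*(w*w + w**2) = -4*(w**2 + w**2) = -8*w**2)
h(10)/(-46) + (-6*4 + 3) = -8*10**2/(-46) + (-6*4 + 3) = -8*100*(-1/46) + (-24 + 3) = -800*(-1/46) - 21 = 400/23 - 21 = -83/23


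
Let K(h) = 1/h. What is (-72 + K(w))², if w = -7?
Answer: 255025/49 ≈ 5204.6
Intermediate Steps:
(-72 + K(w))² = (-72 + 1/(-7))² = (-72 - ⅐)² = (-505/7)² = 255025/49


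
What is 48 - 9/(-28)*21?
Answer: 219/4 ≈ 54.750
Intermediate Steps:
48 - 9/(-28)*21 = 48 - 9*(-1/28)*21 = 48 + (9/28)*21 = 48 + 27/4 = 219/4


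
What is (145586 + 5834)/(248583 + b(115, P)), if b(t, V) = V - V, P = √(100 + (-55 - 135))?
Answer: 151420/248583 ≈ 0.60913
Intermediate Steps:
P = 3*I*√10 (P = √(100 - 190) = √(-90) = 3*I*√10 ≈ 9.4868*I)
b(t, V) = 0
(145586 + 5834)/(248583 + b(115, P)) = (145586 + 5834)/(248583 + 0) = 151420/248583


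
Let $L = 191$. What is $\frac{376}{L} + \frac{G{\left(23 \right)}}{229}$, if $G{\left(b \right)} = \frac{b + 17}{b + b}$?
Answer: $\frac{1984212}{1005997} \approx 1.9724$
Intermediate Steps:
$G{\left(b \right)} = \frac{17 + b}{2 b}$
$\frac{376}{L} + \frac{G{\left(23 \right)}}{229} = \frac{376}{191} + \frac{\frac{1}{2} \cdot \frac{1}{23} \left(17 + 23\right)}{229} = 376 \cdot \frac{1}{191} + \frac{1}{2} \cdot \frac{1}{23} \cdot 40 \cdot \frac{1}{229} = \frac{376}{191} + \frac{20}{23} \cdot \frac{1}{229} = \frac{376}{191} + \frac{20}{5267} = \frac{1984212}{1005997}$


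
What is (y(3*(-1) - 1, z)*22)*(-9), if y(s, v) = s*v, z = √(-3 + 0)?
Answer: 792*I*√3 ≈ 1371.8*I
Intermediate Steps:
z = I*√3 (z = √(-3) = I*√3 ≈ 1.732*I)
(y(3*(-1) - 1, z)*22)*(-9) = (((3*(-1) - 1)*(I*√3))*22)*(-9) = (((-3 - 1)*(I*√3))*22)*(-9) = (-4*I*√3*22)*(-9) = -88*I*√3*(-9) = 792*I*√3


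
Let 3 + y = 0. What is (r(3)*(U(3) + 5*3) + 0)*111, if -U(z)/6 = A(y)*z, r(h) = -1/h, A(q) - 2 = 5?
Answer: 4107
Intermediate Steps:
y = -3 (y = -3 + 0 = -3)
A(q) = 7 (A(q) = 2 + 5 = 7)
U(z) = -42*z
(r(3)*(U(3) + 5*3) + 0)*111 = ((-1/3)*(-42*3 + 5*3) + 0)*111 = ((-1*⅓)*(-126 + 15) + 0)*111 = (-⅓*(-111) + 0)*111 = (37 + 0)*111 = 37*111 = 4107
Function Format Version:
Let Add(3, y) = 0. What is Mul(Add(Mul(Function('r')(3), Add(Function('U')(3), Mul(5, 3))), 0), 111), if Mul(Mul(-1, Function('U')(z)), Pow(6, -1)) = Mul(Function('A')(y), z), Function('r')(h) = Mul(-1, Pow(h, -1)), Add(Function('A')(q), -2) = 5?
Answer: 4107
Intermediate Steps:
y = -3 (y = Add(-3, 0) = -3)
Function('A')(q) = 7 (Function('A')(q) = Add(2, 5) = 7)
Function('U')(z) = Mul(-42, z) (Function('U')(z) = Mul(-6, Mul(7, z)) = Mul(-42, z))
Mul(Add(Mul(Function('r')(3), Add(Function('U')(3), Mul(5, 3))), 0), 111) = Mul(Add(Mul(Mul(-1, Pow(3, -1)), Add(Mul(-42, 3), Mul(5, 3))), 0), 111) = Mul(Add(Mul(Mul(-1, Rational(1, 3)), Add(-126, 15)), 0), 111) = Mul(Add(Mul(Rational(-1, 3), -111), 0), 111) = Mul(Add(37, 0), 111) = Mul(37, 111) = 4107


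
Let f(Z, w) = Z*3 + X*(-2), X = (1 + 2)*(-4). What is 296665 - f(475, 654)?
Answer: 295216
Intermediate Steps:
X = -12 (X = 3*(-4) = -12)
f(Z, w) = 24 + 3*Z (f(Z, w) = Z*3 - 12*(-2) = 3*Z + 24 = 24 + 3*Z)
296665 - f(475, 654) = 296665 - (24 + 3*475) = 296665 - (24 + 1425) = 296665 - 1*1449 = 296665 - 1449 = 295216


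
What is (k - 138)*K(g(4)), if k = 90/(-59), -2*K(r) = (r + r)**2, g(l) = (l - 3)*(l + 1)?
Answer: 411600/59 ≈ 6976.3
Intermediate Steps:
g(l) = (1 + l)*(-3 + l) (g(l) = (-3 + l)*(1 + l) = (1 + l)*(-3 + l))
K(r) = -2*r**2 (K(r) = -(r + r)**2/2 = -4*r**2/2 = -2*r**2)
k = -90/59 (k = 90*(-1/59) = -90/59 ≈ -1.5254)
(k - 138)*K(g(4)) = (-90/59 - 138)*(-2*(-3 + 4**2 - 2*4)**2) = -(-16464)*(-3 + 16 - 8)**2/59 = -(-16464)*5**2/59 = -(-16464)*25/59 = -8232/59*(-50) = 411600/59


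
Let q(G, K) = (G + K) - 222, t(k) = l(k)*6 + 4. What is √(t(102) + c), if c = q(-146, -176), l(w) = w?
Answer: 6*√2 ≈ 8.4853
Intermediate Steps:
t(k) = 4 + 6*k (t(k) = k*6 + 4 = 6*k + 4 = 4 + 6*k)
q(G, K) = -222 + G + K
c = -544 (c = -222 - 146 - 176 = -544)
√(t(102) + c) = √((4 + 6*102) - 544) = √((4 + 612) - 544) = √(616 - 544) = √72 = 6*√2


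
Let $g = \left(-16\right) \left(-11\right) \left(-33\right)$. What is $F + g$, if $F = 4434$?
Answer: $-1374$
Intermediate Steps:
$g = -5808$ ($g = 176 \left(-33\right) = -5808$)
$F + g = 4434 - 5808 = -1374$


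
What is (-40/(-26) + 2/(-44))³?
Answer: 77854483/23393656 ≈ 3.3280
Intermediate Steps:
(-40/(-26) + 2/(-44))³ = (-40*(-1/26) + 2*(-1/44))³ = (20/13 - 1/22)³ = (427/286)³ = 77854483/23393656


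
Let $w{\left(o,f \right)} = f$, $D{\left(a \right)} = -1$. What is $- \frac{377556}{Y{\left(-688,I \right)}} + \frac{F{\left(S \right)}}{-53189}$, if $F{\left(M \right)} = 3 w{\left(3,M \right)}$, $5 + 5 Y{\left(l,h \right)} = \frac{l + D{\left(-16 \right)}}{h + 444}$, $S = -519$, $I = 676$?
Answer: $\frac{112458235862373}{334505621} \approx 3.3619 \cdot 10^{5}$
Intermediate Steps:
$Y{\left(l,h \right)} = -1 + \frac{-1 + l}{5 \left(444 + h\right)}$ ($Y{\left(l,h \right)} = -1 + \frac{\left(l - 1\right) \frac{1}{h + 444}}{5} = -1 + \frac{\left(-1 + l\right) \frac{1}{444 + h}}{5} = -1 + \frac{\frac{1}{444 + h} \left(-1 + l\right)}{5} = -1 + \frac{-1 + l}{5 \left(444 + h\right)}$)
$F{\left(M \right)} = 3 M$
$- \frac{377556}{Y{\left(-688,I \right)}} + \frac{F{\left(S \right)}}{-53189} = - \frac{377556}{\frac{1}{5} \frac{1}{444 + 676} \left(-2221 - 688 - 3380\right)} + \frac{3 \left(-519\right)}{-53189} = - \frac{377556}{\frac{1}{5} \cdot \frac{1}{1120} \left(-2221 - 688 - 3380\right)} - - \frac{1557}{53189} = - \frac{377556}{\frac{1}{5} \cdot \frac{1}{1120} \left(-6289\right)} + \frac{1557}{53189} = - \frac{377556}{- \frac{6289}{5600}} + \frac{1557}{53189} = \left(-377556\right) \left(- \frac{5600}{6289}\right) + \frac{1557}{53189} = \frac{2114313600}{6289} + \frac{1557}{53189} = \frac{112458235862373}{334505621}$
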